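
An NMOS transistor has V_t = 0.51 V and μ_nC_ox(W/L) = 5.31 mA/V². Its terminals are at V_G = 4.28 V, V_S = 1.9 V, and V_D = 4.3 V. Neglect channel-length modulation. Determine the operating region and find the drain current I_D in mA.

Saturation; I_D = 9.28 mA

V_GS = V_G − V_S = 4.28 − 1.9 = 2.38 V; V_DS = V_D − V_S = 4.3 − 1.9 = 2.4 V.
V_ov = V_GS − V_t = 2.38 − 0.51 = 1.87 V.
Since V_DS = 2.4 V ≥ V_ov = 1.87 V, the device is in saturation.
I_D = ½ k_n V_ov² = 0.5 × 5.31 × 1.87² = 9.28 mA.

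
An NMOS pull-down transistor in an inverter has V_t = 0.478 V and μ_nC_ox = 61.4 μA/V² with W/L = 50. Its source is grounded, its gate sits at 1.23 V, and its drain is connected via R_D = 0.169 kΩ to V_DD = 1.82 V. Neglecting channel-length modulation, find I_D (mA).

V_GS = V_G = 1.23 V, so V_ov = 1.23 − 0.478 = 0.752 V.
k_n = μ_nC_ox · (W/L) = 3.07 mA/V².
Assume saturation: I_D = ½ k_n V_ov² = 0.5 × 3.07 × 0.752² = 0.868 mA, giving V_DS = V_DD − I_D R_D = 1.82 − 0.868 × 0.169 = 1.67 V.
V_DS = 1.67 V ≥ V_ov = 0.752 V, confirming saturation.

I_D = 0.868 mA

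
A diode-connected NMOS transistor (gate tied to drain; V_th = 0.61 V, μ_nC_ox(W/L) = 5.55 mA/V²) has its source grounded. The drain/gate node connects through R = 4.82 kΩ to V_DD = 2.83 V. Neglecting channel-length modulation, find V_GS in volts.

V_GS = 0.982 V

With gate tied to drain, V_GS = V_DS ≥ V_GS − V_th, so the device is in saturation.
KCL at the drain: ½ k_n (V_GS − V_th)² = (V_DD − V_GS)/R.
Let x = V_GS − 0.61. Then 13.4 x² + x − 2.22 = 0, giving x = 0.372 V (positive root), so V_GS = 0.982 V.
I_D = (V_DD − V_GS)/R = (2.83 − 0.982) / 4.82 = 0.383 mA.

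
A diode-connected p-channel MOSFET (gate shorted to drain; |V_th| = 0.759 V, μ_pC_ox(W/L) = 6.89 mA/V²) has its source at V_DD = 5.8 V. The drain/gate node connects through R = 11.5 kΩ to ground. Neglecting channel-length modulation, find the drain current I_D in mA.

With gate tied to drain, V_SG = V_SD ≥ V_SG − |V_th|, so the device is in saturation.
KCL at the drain: ½ k_p (V_SG − |V_th|)² = (V_DD − V_SG)/R.
Let x = V_SG − 0.759. Then 39.6 x² + x − 5.041 = 0, giving x = 0.344 V (positive root), so V_SG = 1.1 V.
I_D = (V_DD − V_SG)/R = (5.8 − 1.1) / 11.5 = 0.408 mA.

I_D = 0.408 mA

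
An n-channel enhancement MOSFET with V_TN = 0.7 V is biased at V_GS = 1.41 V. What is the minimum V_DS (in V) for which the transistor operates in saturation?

V_DS,sat = 0.710 V

The boundary between triode and saturation is V_DS = V_GS − V_TN = V_ov.
V_ov = 1.41 − 0.7 = 0.71 V.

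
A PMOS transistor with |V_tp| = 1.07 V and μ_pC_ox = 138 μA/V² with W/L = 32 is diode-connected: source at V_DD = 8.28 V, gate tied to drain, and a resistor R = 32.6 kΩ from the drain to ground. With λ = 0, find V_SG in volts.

With gate tied to drain, V_SG = V_SD ≥ V_SG − |V_tp|, so the device is in saturation.
k_p = μ_pC_ox · (W/L) = 4.416 mA/V².
KCL at the drain: ½ k_p (V_SG − |V_tp|)² = (V_DD − V_SG)/R.
Let x = V_SG − 1.07. Then 72 x² + x − 7.21 = 0, giving x = 0.31 V (positive root), so V_SG = 1.38 V.
I_D = (V_DD − V_SG)/R = (8.28 − 1.38) / 32.6 = 0.212 mA.

V_SG = 1.38 V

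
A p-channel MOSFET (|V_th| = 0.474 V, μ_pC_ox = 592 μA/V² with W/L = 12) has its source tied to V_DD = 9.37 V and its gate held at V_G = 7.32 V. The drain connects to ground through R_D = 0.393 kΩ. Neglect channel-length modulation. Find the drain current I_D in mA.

I_D = 8.82 mA

V_SG = V_DD − V_G = 9.37 − 7.32 = 2.05 V, so V_ov = 2.05 − 0.474 = 1.58 V.
k_p = μ_pC_ox · (W/L) = 7.104 mA/V².
Assume saturation: I_D = ½ k_p V_ov² = 0.5 × 7.104 × 1.58² = 8.82 mA, giving V_SD = V_DD − I_D R_D = 9.37 − 8.82 × 0.393 = 5.9 V.
V_SD = 5.9 V ≥ V_ov = 1.58 V, confirming saturation.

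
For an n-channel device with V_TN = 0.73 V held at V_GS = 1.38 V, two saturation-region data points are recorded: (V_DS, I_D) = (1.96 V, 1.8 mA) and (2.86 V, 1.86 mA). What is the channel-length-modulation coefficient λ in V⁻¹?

λ = 0.0399 V⁻¹

With V_GS fixed, I_D ∝ (1 + λ V_DS) in saturation, so I_D2/I_D1 = (1 + λ V_DS2)/(1 + λ V_DS1).
1.86/1.8 = 1.033 = (1 + 2.86 λ)/(1 + 1.96 λ).
Solving: λ (I_D1 V_DS2 − I_D2 V_DS1) = I_D2 − I_D1, so λ = (1.86 − 1.8) / (1.8 × 2.86 − 1.86 × 1.96) = 0.06 / 1.5 = 0.0399 V⁻¹.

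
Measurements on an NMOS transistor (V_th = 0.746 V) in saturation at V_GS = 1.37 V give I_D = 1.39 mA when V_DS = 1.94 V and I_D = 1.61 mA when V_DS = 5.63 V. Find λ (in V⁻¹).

With V_GS fixed, I_D ∝ (1 + λ V_DS) in saturation, so I_D2/I_D1 = (1 + λ V_DS2)/(1 + λ V_DS1).
1.61/1.39 = 1.158 = (1 + 5.63 λ)/(1 + 1.94 λ).
Solving: λ (I_D1 V_DS2 − I_D2 V_DS1) = I_D2 − I_D1, so λ = (1.61 − 1.39) / (1.39 × 5.63 − 1.61 × 1.94) = 0.22 / 4.7 = 0.0468 V⁻¹.

λ = 0.0468 V⁻¹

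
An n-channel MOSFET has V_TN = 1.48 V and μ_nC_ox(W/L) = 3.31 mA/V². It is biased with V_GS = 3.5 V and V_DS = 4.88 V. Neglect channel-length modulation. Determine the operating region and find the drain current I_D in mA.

Saturation; I_D = 6.75 mA

V_ov = V_GS − V_TN = 3.5 − 1.48 = 2.02 V.
Since V_DS = 4.88 V ≥ V_ov = 2.02 V, the device is in saturation.
I_D = ½ k_n V_ov² = 0.5 × 3.31 × 2.02² = 6.75 mA.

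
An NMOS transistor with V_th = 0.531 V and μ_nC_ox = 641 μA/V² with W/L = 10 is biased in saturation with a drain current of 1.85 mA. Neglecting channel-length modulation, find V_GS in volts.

k_n = μ_nC_ox · (W/L) = 6.41 mA/V².
In saturation I_D = ½ k_n (V_GS − V_th)², so V_GS − V_th = √(2 I_D / k_n) = √(2 × 1.85 / 6.41) = 0.76 V.
V_GS = 0.531 + 0.76 = 1.29 V.

V_GS = 1.29 V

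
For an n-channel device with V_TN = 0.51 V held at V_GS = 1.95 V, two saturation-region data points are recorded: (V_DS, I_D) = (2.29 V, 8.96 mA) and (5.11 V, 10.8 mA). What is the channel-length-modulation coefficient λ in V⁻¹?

With V_GS fixed, I_D ∝ (1 + λ V_DS) in saturation, so I_D2/I_D1 = (1 + λ V_DS2)/(1 + λ V_DS1).
10.8/8.96 = 1.205 = (1 + 5.11 λ)/(1 + 2.29 λ).
Solving: λ (I_D1 V_DS2 − I_D2 V_DS1) = I_D2 − I_D1, so λ = (10.8 − 8.96) / (8.96 × 5.11 − 10.8 × 2.29) = 1.84 / 21.1 = 0.0874 V⁻¹.

λ = 0.0874 V⁻¹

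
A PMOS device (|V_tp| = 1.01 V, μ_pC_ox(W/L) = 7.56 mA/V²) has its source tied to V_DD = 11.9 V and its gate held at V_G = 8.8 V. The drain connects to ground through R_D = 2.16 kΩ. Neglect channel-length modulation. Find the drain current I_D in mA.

V_SG = V_DD − V_G = 11.9 − 8.8 = 3.1 V, so V_ov = 3.1 − 1.01 = 2.09 V.
Assume saturation: I_D = ½ k_p V_ov² = 0.5 × 7.56 × 2.09² = 16.5 mA, giving V_SD = V_DD − I_D R_D = 11.9 − 16.5 × 2.16 = -23.8 V.
But -23.8 V < V_ov = 2.09 V, so the device is actually in triode.
In triode I_D = k_p[V_ov V_SD − ½ V_SD²] and I_D = (V_DD − V_SD)/R_D. Equating: 8.16 V_SD² − 35.13 V_SD + 11.9 = 0, giving V_SD = 0.371 V (the root below V_ov).
I_D = (11.9 − 0.371) / 2.16 = 5.34 mA.

I_D = 5.34 mA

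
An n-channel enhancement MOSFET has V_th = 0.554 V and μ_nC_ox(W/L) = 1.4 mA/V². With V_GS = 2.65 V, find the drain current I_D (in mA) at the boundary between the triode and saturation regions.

At the boundary V_DS = V_ov = V_GS − V_th = 2.65 − 0.554 = 2.1 V.
I_D = ½ k_n V_ov² = 0.5 × 1.4 × 2.1² = 3.08 mA.

I_D = 3.08 mA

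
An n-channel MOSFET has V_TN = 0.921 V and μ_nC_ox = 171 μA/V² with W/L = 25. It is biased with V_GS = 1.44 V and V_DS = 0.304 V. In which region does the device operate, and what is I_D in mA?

Triode; I_D = 0.477 mA

k_n = μ_nC_ox · (W/L) = 4.275 mA/V².
V_ov = V_GS − V_TN = 1.44 − 0.921 = 0.519 V.
Since V_DS = 0.304 V < V_ov = 0.519 V, the device is in the triode region.
I_D = k_n [V_ov · V_DS − ½ V_DS²] = 4.275 × [0.519 × 0.304 − 0.5 × 0.304²] = 0.477 mA.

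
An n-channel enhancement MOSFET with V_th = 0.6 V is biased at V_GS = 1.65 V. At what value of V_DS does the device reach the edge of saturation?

The boundary between triode and saturation is V_DS = V_GS − V_th = V_ov.
V_ov = 1.65 − 0.6 = 1.05 V.

V_DS,sat = 1.05 V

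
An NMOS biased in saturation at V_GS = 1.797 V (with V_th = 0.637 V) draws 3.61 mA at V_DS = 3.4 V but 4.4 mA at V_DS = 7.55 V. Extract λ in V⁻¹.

λ = 0.0643 V⁻¹

With V_GS fixed, I_D ∝ (1 + λ V_DS) in saturation, so I_D2/I_D1 = (1 + λ V_DS2)/(1 + λ V_DS1).
4.4/3.61 = 1.219 = (1 + 7.55 λ)/(1 + 3.4 λ).
Solving: λ (I_D1 V_DS2 − I_D2 V_DS1) = I_D2 − I_D1, so λ = (4.4 − 3.61) / (3.61 × 7.55 − 4.4 × 3.4) = 0.79 / 12.3 = 0.0643 V⁻¹.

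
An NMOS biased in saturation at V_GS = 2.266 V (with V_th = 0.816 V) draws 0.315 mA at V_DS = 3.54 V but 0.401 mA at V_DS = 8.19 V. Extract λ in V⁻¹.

With V_GS fixed, I_D ∝ (1 + λ V_DS) in saturation, so I_D2/I_D1 = (1 + λ V_DS2)/(1 + λ V_DS1).
0.401/0.315 = 1.273 = (1 + 8.19 λ)/(1 + 3.54 λ).
Solving: λ (I_D1 V_DS2 − I_D2 V_DS1) = I_D2 − I_D1, so λ = (0.401 − 0.315) / (0.315 × 8.19 − 0.401 × 3.54) = 0.086 / 1.16 = 0.0741 V⁻¹.

λ = 0.0741 V⁻¹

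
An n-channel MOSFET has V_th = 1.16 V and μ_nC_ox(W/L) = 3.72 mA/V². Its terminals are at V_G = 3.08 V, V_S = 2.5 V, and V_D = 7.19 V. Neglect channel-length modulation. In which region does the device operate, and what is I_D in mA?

Cutoff; I_D = 0 mA

V_GS = V_G − V_S = 3.08 − 2.5 = 0.58 V; V_DS = V_D − V_S = 7.19 − 2.5 = 4.69 V.
V_GS = 0.58 V < V_th = 1.16 V, so the transistor is in cutoff.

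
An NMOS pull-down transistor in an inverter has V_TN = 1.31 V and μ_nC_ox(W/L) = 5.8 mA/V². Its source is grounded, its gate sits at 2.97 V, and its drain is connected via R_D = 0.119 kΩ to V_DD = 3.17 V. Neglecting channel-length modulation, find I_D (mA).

I_D = 7.99 mA

V_GS = V_G = 2.97 V, so V_ov = 2.97 − 1.31 = 1.66 V.
Assume saturation: I_D = ½ k_n V_ov² = 0.5 × 5.8 × 1.66² = 7.99 mA, giving V_DS = V_DD − I_D R_D = 3.17 − 7.99 × 0.119 = 2.22 V.
V_DS = 2.22 V ≥ V_ov = 1.66 V, confirming saturation.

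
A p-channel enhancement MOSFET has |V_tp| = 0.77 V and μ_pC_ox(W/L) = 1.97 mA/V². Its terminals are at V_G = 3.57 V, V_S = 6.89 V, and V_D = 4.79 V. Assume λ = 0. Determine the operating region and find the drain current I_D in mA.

Triode; I_D = 6.21 mA

V_SG = V_S − V_G = 6.89 − 3.57 = 3.32 V; V_SD = V_S − V_D = 6.89 − 4.79 = 2.1 V.
V_ov = V_SG − |V_tp| = 3.32 − 0.77 = 2.55 V.
Since V_SD = 2.1 V < V_ov = 2.55 V, the device is in the triode region.
I_D = k_p [V_ov · V_SD − ½ V_SD²] = 1.97 × [2.55 × 2.1 − 0.5 × 2.1²] = 6.21 mA.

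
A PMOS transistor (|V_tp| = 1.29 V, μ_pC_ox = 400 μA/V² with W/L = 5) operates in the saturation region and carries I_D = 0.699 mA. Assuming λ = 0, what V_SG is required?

k_p = μ_pC_ox · (W/L) = 2 mA/V².
In saturation I_D = ½ k_p (V_SG − |V_tp|)², so V_SG − |V_tp| = √(2 I_D / k_p) = √(2 × 0.699 / 2) = 0.836 V.
V_SG = 1.29 + 0.836 = 2.13 V.

V_SG = 2.13 V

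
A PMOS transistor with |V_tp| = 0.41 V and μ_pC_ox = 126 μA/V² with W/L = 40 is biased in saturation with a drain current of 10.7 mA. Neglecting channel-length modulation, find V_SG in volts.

V_SG = 2.47 V

k_p = μ_pC_ox · (W/L) = 5.04 mA/V².
In saturation I_D = ½ k_p (V_SG − |V_tp|)², so V_SG − |V_tp| = √(2 I_D / k_p) = √(2 × 10.7 / 5.04) = 2.06 V.
V_SG = 0.41 + 2.06 = 2.47 V.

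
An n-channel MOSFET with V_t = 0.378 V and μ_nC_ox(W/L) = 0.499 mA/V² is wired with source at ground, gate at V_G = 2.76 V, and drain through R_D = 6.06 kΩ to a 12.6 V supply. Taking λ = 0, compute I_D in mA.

I_D = 1.42 mA

V_GS = V_G = 2.76 V, so V_ov = 2.76 − 0.378 = 2.38 V.
Assume saturation: I_D = ½ k_n V_ov² = 0.5 × 0.499 × 2.38² = 1.42 mA, giving V_DS = V_DD − I_D R_D = 12.6 − 1.42 × 6.06 = 4.02 V.
V_DS = 4.02 V ≥ V_ov = 2.38 V, confirming saturation.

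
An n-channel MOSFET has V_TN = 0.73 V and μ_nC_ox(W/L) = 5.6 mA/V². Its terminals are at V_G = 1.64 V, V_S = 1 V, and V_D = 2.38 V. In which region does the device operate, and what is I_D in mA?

Cutoff; I_D = 0 mA

V_GS = V_G − V_S = 1.64 − 1 = 0.64 V; V_DS = V_D − V_S = 2.38 − 1 = 1.38 V.
V_GS = 0.64 V < V_TN = 0.73 V, so the transistor is in cutoff.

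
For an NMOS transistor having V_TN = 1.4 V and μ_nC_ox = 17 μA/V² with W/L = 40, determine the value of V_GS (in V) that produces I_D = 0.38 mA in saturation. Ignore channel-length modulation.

V_GS = 2.46 V

k_n = μ_nC_ox · (W/L) = 0.68 mA/V².
In saturation I_D = ½ k_n (V_GS − V_TN)², so V_GS − V_TN = √(2 I_D / k_n) = √(2 × 0.38 / 0.68) = 1.06 V.
V_GS = 1.4 + 1.06 = 2.46 V.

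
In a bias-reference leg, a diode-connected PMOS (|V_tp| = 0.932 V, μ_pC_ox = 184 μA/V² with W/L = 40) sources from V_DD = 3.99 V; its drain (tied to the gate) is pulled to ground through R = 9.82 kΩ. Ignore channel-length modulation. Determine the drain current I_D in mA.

With gate tied to drain, V_SG = V_SD ≥ V_SG − |V_tp|, so the device is in saturation.
k_p = μ_pC_ox · (W/L) = 7.36 mA/V².
KCL at the drain: ½ k_p (V_SG − |V_tp|)² = (V_DD − V_SG)/R.
Let x = V_SG − 0.932. Then 36.1 x² + x − 3.058 = 0, giving x = 0.277 V (positive root), so V_SG = 1.21 V.
I_D = (V_DD − V_SG)/R = (3.99 − 1.21) / 9.82 = 0.283 mA.

I_D = 0.283 mA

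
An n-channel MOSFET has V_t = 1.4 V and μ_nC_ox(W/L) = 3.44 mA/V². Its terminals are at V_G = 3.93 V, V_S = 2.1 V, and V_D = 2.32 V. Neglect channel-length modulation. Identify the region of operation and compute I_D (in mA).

V_GS = V_G − V_S = 3.93 − 2.1 = 1.83 V; V_DS = V_D − V_S = 2.32 − 2.1 = 0.22 V.
V_ov = V_GS − V_t = 1.83 − 1.4 = 0.43 V.
Since V_DS = 0.22 V < V_ov = 0.43 V, the device is in the triode region.
I_D = k_n [V_ov · V_DS − ½ V_DS²] = 3.44 × [0.43 × 0.22 − 0.5 × 0.22²] = 0.242 mA.

Triode; I_D = 0.242 mA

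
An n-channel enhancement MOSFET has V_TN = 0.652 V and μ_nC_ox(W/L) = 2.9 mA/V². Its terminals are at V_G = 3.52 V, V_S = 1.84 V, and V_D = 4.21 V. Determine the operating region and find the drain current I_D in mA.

V_GS = V_G − V_S = 3.52 − 1.84 = 1.68 V; V_DS = V_D − V_S = 4.21 − 1.84 = 2.37 V.
V_ov = V_GS − V_TN = 1.68 − 0.652 = 1.03 V.
Since V_DS = 2.37 V ≥ V_ov = 1.03 V, the device is in saturation.
I_D = ½ k_n V_ov² = 0.5 × 2.9 × 1.03² = 1.53 mA.

Saturation; I_D = 1.53 mA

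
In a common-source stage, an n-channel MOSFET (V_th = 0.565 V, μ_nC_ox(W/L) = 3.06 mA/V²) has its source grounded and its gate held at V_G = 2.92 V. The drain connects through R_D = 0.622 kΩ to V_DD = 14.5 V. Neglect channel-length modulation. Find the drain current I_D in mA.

V_GS = V_G = 2.92 V, so V_ov = 2.92 − 0.565 = 2.35 V.
Assume saturation: I_D = ½ k_n V_ov² = 0.5 × 3.06 × 2.35² = 8.49 mA, giving V_DS = V_DD − I_D R_D = 14.5 − 8.49 × 0.622 = 9.22 V.
V_DS = 9.22 V ≥ V_ov = 2.35 V, confirming saturation.

I_D = 8.49 mA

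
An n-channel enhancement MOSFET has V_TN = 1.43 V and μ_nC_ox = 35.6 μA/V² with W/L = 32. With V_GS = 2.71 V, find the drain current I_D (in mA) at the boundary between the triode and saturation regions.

At the boundary V_DS = V_ov = V_GS − V_TN = 2.71 − 1.43 = 1.28 V.
k_n = μ_nC_ox · (W/L) = 1.139 mA/V².
I_D = ½ k_n V_ov² = 0.5 × 1.139 × 1.28² = 0.933 mA.

I_D = 0.933 mA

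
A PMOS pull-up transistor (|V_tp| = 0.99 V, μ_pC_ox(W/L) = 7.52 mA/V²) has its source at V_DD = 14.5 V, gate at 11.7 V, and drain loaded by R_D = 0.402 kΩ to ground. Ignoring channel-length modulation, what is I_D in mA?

I_D = 12.3 mA

V_SG = V_DD − V_G = 14.5 − 11.7 = 2.8 V, so V_ov = 2.8 − 0.99 = 1.81 V.
Assume saturation: I_D = ½ k_p V_ov² = 0.5 × 7.52 × 1.81² = 12.3 mA, giving V_SD = V_DD − I_D R_D = 14.5 − 12.3 × 0.402 = 9.55 V.
V_SD = 9.55 V ≥ V_ov = 1.81 V, confirming saturation.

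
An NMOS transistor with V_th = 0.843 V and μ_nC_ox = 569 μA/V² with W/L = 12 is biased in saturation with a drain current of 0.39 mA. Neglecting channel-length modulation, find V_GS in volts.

V_GS = 1.18 V

k_n = μ_nC_ox · (W/L) = 6.828 mA/V².
In saturation I_D = ½ k_n (V_GS − V_th)², so V_GS − V_th = √(2 I_D / k_n) = √(2 × 0.39 / 6.828) = 0.338 V.
V_GS = 0.843 + 0.338 = 1.18 V.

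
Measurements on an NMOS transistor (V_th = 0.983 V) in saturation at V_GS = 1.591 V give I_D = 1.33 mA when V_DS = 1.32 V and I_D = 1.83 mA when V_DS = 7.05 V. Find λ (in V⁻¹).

λ = 0.0718 V⁻¹

With V_GS fixed, I_D ∝ (1 + λ V_DS) in saturation, so I_D2/I_D1 = (1 + λ V_DS2)/(1 + λ V_DS1).
1.83/1.33 = 1.376 = (1 + 7.05 λ)/(1 + 1.32 λ).
Solving: λ (I_D1 V_DS2 − I_D2 V_DS1) = I_D2 − I_D1, so λ = (1.83 − 1.33) / (1.33 × 7.05 − 1.83 × 1.32) = 0.5 / 6.96 = 0.0718 V⁻¹.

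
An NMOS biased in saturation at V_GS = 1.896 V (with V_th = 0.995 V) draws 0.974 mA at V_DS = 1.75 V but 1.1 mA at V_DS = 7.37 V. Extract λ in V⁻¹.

With V_GS fixed, I_D ∝ (1 + λ V_DS) in saturation, so I_D2/I_D1 = (1 + λ V_DS2)/(1 + λ V_DS1).
1.1/0.974 = 1.129 = (1 + 7.37 λ)/(1 + 1.75 λ).
Solving: λ (I_D1 V_DS2 − I_D2 V_DS1) = I_D2 − I_D1, so λ = (1.1 − 0.974) / (0.974 × 7.37 − 1.1 × 1.75) = 0.126 / 5.25 = 0.024 V⁻¹.

λ = 0.0240 V⁻¹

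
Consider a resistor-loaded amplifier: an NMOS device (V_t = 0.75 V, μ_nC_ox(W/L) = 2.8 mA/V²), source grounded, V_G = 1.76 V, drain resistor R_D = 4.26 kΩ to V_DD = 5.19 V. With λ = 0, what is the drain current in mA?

V_GS = V_G = 1.76 V, so V_ov = 1.76 − 0.75 = 1.01 V.
Assume saturation: I_D = ½ k_n V_ov² = 0.5 × 2.8 × 1.01² = 1.43 mA, giving V_DS = V_DD − I_D R_D = 5.19 − 1.43 × 4.26 = -0.894 V.
But -0.894 V < V_ov = 1.01 V, so the device is actually in triode.
In triode I_D = k_n[V_ov V_DS − ½ V_DS²] and I_D = (V_DD − V_DS)/R_D. Equating: 5.96 V_DS² − 13.05 V_DS + 5.19 = 0, giving V_DS = 0.523 V (the root below V_ov).
I_D = (5.19 − 0.523) / 4.26 = 1.1 mA.

I_D = 1.10 mA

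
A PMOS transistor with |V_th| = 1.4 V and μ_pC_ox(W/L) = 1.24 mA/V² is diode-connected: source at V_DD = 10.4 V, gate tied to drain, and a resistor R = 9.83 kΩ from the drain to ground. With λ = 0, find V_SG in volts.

With gate tied to drain, V_SG = V_SD ≥ V_SG − |V_th|, so the device is in saturation.
KCL at the drain: ½ k_p (V_SG − |V_th|)² = (V_DD − V_SG)/R.
Let x = V_SG − 1.4. Then 6.09 x² + x − 9 = 0, giving x = 1.14 V (positive root), so V_SG = 2.54 V.
I_D = (V_DD − V_SG)/R = (10.4 − 2.54) / 9.83 = 0.8 mA.

V_SG = 2.54 V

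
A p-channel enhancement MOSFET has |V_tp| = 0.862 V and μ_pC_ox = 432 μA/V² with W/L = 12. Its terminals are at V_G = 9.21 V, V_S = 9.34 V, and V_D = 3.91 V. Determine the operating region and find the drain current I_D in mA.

V_SG = V_S − V_G = 9.34 − 9.21 = 0.13 V; V_SD = V_S − V_D = 9.34 − 3.91 = 5.43 V.
V_SG = 0.13 V < |V_tp| = 0.862 V, so the transistor is in cutoff.

Cutoff; I_D = 0 mA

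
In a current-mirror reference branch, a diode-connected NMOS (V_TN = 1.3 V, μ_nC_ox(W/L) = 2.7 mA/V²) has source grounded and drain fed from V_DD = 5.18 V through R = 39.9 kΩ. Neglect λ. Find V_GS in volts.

With gate tied to drain, V_GS = V_DS ≥ V_GS − V_TN, so the device is in saturation.
KCL at the drain: ½ k_n (V_GS − V_TN)² = (V_DD − V_GS)/R.
Let x = V_GS − 1.3. Then 53.9 x² + x − 3.88 = 0, giving x = 0.259 V (positive root), so V_GS = 1.56 V.
I_D = (V_DD − V_GS)/R = (5.18 − 1.56) / 39.9 = 0.0907 mA.

V_GS = 1.56 V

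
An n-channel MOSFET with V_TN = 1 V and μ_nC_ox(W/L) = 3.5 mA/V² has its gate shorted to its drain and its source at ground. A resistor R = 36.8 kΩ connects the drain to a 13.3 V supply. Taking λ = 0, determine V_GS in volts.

V_GS = 1.43 V

With gate tied to drain, V_GS = V_DS ≥ V_GS − V_TN, so the device is in saturation.
KCL at the drain: ½ k_n (V_GS − V_TN)² = (V_DD − V_GS)/R.
Let x = V_GS − 1. Then 64.4 x² + x − 12.3 = 0, giving x = 0.429 V (positive root), so V_GS = 1.43 V.
I_D = (V_DD − V_GS)/R = (13.3 − 1.43) / 36.8 = 0.323 mA.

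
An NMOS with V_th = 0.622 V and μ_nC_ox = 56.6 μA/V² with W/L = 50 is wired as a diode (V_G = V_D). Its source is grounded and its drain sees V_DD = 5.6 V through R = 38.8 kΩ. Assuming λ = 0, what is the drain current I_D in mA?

I_D = 0.121 mA

With gate tied to drain, V_GS = V_DS ≥ V_GS − V_th, so the device is in saturation.
k_n = μ_nC_ox · (W/L) = 2.83 mA/V².
KCL at the drain: ½ k_n (V_GS − V_th)² = (V_DD − V_GS)/R.
Let x = V_GS − 0.622. Then 54.9 x² + x − 4.978 = 0, giving x = 0.292 V (positive root), so V_GS = 0.914 V.
I_D = (V_DD − V_GS)/R = (5.6 − 0.914) / 38.8 = 0.121 mA.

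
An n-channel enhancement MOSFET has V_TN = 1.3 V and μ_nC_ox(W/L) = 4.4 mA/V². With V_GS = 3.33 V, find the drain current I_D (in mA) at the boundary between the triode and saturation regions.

At the boundary V_DS = V_ov = V_GS − V_TN = 3.33 − 1.3 = 2.03 V.
I_D = ½ k_n V_ov² = 0.5 × 4.4 × 2.03² = 9.07 mA.

I_D = 9.07 mA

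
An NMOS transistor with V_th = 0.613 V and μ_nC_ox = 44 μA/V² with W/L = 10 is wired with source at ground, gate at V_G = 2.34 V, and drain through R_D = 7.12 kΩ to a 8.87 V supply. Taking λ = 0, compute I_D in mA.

I_D = 0.656 mA

V_GS = V_G = 2.34 V, so V_ov = 2.34 − 0.613 = 1.73 V.
k_n = μ_nC_ox · (W/L) = 0.44 mA/V².
Assume saturation: I_D = ½ k_n V_ov² = 0.5 × 0.44 × 1.73² = 0.656 mA, giving V_DS = V_DD − I_D R_D = 8.87 − 0.656 × 7.12 = 4.2 V.
V_DS = 4.2 V ≥ V_ov = 1.73 V, confirming saturation.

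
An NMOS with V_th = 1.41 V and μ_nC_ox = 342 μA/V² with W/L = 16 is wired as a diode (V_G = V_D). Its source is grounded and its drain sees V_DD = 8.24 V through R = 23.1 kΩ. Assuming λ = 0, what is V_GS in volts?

With gate tied to drain, V_GS = V_DS ≥ V_GS − V_th, so the device is in saturation.
k_n = μ_nC_ox · (W/L) = 5.472 mA/V².
KCL at the drain: ½ k_n (V_GS − V_th)² = (V_DD − V_GS)/R.
Let x = V_GS − 1.41. Then 63.2 x² + x − 6.83 = 0, giving x = 0.321 V (positive root), so V_GS = 1.73 V.
I_D = (V_DD − V_GS)/R = (8.24 − 1.73) / 23.1 = 0.282 mA.

V_GS = 1.73 V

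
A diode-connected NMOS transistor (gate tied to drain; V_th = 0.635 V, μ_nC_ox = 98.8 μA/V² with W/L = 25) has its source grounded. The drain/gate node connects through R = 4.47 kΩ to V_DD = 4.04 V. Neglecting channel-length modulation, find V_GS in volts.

With gate tied to drain, V_GS = V_DS ≥ V_GS − V_th, so the device is in saturation.
k_n = μ_nC_ox · (W/L) = 2.47 mA/V².
KCL at the drain: ½ k_n (V_GS − V_th)² = (V_DD − V_GS)/R.
Let x = V_GS − 0.635. Then 5.52 x² + x − 3.405 = 0, giving x = 0.7 V (positive root), so V_GS = 1.33 V.
I_D = (V_DD − V_GS)/R = (4.04 − 1.33) / 4.47 = 0.605 mA.

V_GS = 1.33 V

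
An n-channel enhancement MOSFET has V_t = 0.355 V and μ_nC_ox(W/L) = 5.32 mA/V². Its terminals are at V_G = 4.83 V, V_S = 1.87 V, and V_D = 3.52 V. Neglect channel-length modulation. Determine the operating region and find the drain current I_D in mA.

V_GS = V_G − V_S = 4.83 − 1.87 = 2.96 V; V_DS = V_D − V_S = 3.52 − 1.87 = 1.65 V.
V_ov = V_GS − V_t = 2.96 − 0.355 = 2.6 V.
Since V_DS = 1.65 V < V_ov = 2.6 V, the device is in the triode region.
I_D = k_n [V_ov · V_DS − ½ V_DS²] = 5.32 × [2.6 × 1.65 − 0.5 × 1.65²] = 15.6 mA.

Triode; I_D = 15.6 mA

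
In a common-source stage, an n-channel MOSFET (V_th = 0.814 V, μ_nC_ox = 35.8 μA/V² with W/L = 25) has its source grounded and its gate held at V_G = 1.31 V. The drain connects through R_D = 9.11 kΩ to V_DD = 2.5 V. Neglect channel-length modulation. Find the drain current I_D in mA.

V_GS = V_G = 1.31 V, so V_ov = 1.31 − 0.814 = 0.496 V.
k_n = μ_nC_ox · (W/L) = 0.895 mA/V².
Assume saturation: I_D = ½ k_n V_ov² = 0.5 × 0.895 × 0.496² = 0.11 mA, giving V_DS = V_DD − I_D R_D = 2.5 − 0.11 × 9.11 = 1.5 V.
V_DS = 1.5 V ≥ V_ov = 0.496 V, confirming saturation.

I_D = 0.110 mA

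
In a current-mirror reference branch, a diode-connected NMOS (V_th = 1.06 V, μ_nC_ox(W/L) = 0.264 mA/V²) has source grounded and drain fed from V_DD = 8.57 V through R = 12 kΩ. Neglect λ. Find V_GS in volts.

With gate tied to drain, V_GS = V_DS ≥ V_GS − V_th, so the device is in saturation.
KCL at the drain: ½ k_n (V_GS − V_th)² = (V_DD − V_GS)/R.
Let x = V_GS − 1.06. Then 1.58 x² + x − 7.51 = 0, giving x = 1.88 V (positive root), so V_GS = 2.94 V.
I_D = (V_DD − V_GS)/R = (8.57 − 2.94) / 12 = 0.469 mA.

V_GS = 2.94 V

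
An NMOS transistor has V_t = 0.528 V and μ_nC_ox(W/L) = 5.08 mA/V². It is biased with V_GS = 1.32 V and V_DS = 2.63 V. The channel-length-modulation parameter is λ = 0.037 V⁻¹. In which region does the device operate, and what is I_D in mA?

V_ov = V_GS − V_t = 1.32 − 0.528 = 0.792 V.
Since V_DS = 2.63 V ≥ V_ov = 0.792 V, the device is in saturation.
I_D = ½ k_n V_ov² (1 + λ V_DS) = 0.5 × 5.08 × 0.792² × (1 + 0.037 × 2.63) = 1.75 mA.

Saturation; I_D = 1.75 mA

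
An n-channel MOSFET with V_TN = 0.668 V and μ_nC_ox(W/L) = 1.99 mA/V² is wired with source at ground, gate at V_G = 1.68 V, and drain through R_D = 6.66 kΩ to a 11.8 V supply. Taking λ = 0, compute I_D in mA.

V_GS = V_G = 1.68 V, so V_ov = 1.68 − 0.668 = 1.01 V.
Assume saturation: I_D = ½ k_n V_ov² = 0.5 × 1.99 × 1.01² = 1.02 mA, giving V_DS = V_DD − I_D R_D = 11.8 − 1.02 × 6.66 = 5.01 V.
V_DS = 5.01 V ≥ V_ov = 1.01 V, confirming saturation.

I_D = 1.02 mA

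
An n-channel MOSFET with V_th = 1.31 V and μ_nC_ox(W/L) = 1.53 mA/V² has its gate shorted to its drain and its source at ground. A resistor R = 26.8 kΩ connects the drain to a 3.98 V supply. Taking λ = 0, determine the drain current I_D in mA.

With gate tied to drain, V_GS = V_DS ≥ V_GS − V_th, so the device is in saturation.
KCL at the drain: ½ k_n (V_GS − V_th)² = (V_DD − V_GS)/R.
Let x = V_GS − 1.31. Then 20.5 x² + x − 2.67 = 0, giving x = 0.337 V (positive root), so V_GS = 1.65 V.
I_D = (V_DD − V_GS)/R = (3.98 − 1.65) / 26.8 = 0.087 mA.

I_D = 0.0870 mA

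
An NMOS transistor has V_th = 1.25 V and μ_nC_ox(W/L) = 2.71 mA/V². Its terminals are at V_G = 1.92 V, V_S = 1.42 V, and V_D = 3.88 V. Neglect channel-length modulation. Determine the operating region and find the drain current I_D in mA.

Cutoff; I_D = 0 mA

V_GS = V_G − V_S = 1.92 − 1.42 = 0.5 V; V_DS = V_D − V_S = 3.88 − 1.42 = 2.46 V.
V_GS = 0.5 V < V_th = 1.25 V, so the transistor is in cutoff.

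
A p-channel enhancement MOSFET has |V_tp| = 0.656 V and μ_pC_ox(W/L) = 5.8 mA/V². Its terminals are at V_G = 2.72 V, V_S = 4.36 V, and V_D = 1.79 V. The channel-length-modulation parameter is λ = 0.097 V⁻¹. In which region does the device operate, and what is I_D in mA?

V_SG = V_S − V_G = 4.36 − 2.72 = 1.64 V; V_SD = V_S − V_D = 4.36 − 1.79 = 2.57 V.
V_ov = V_SG − |V_tp| = 1.64 − 0.656 = 0.984 V.
Since V_SD = 2.57 V ≥ V_ov = 0.984 V, the device is in saturation.
I_D = ½ k_p V_ov² (1 + λ V_SD) = 0.5 × 5.8 × 0.984² × (1 + 0.097 × 2.57) = 3.51 mA.

Saturation; I_D = 3.51 mA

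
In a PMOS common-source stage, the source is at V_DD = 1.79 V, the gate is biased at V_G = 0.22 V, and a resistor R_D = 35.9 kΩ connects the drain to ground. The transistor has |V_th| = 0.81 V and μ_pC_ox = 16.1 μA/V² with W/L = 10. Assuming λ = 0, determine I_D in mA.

I_D = 0.0378 mA

V_SG = V_DD − V_G = 1.79 − 0.22 = 1.57 V, so V_ov = 1.57 − 0.81 = 0.76 V.
k_p = μ_pC_ox · (W/L) = 0.161 mA/V².
Assume saturation: I_D = ½ k_p V_ov² = 0.5 × 0.161 × 0.76² = 0.0465 mA, giving V_SD = V_DD − I_D R_D = 1.79 − 0.0465 × 35.9 = 0.121 V.
But 0.121 V < V_ov = 0.76 V, so the device is actually in triode.
In triode I_D = k_p[V_ov V_SD − ½ V_SD²] and I_D = (V_DD − V_SD)/R_D. Equating: 2.89 V_SD² − 5.393 V_SD + 1.79 = 0, giving V_SD = 0.432 V (the root below V_ov).
I_D = (1.79 − 0.432) / 35.9 = 0.0378 mA.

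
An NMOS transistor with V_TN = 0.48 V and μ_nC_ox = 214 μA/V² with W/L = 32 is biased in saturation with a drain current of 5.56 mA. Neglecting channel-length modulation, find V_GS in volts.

k_n = μ_nC_ox · (W/L) = 6.848 mA/V².
In saturation I_D = ½ k_n (V_GS − V_TN)², so V_GS − V_TN = √(2 I_D / k_n) = √(2 × 5.56 / 6.848) = 1.27 V.
V_GS = 0.48 + 1.27 = 1.75 V.

V_GS = 1.75 V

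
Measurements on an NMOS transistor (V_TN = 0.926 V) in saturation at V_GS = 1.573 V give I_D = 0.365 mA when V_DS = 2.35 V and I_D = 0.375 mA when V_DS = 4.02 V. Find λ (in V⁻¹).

With V_GS fixed, I_D ∝ (1 + λ V_DS) in saturation, so I_D2/I_D1 = (1 + λ V_DS2)/(1 + λ V_DS1).
0.375/0.365 = 1.027 = (1 + 4.02 λ)/(1 + 2.35 λ).
Solving: λ (I_D1 V_DS2 − I_D2 V_DS1) = I_D2 − I_D1, so λ = (0.375 − 0.365) / (0.365 × 4.02 − 0.375 × 2.35) = 0.01 / 0.586 = 0.0171 V⁻¹.

λ = 0.0171 V⁻¹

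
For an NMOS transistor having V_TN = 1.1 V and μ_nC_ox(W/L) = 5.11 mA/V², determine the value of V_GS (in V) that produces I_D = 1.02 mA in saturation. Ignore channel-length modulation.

V_GS = 1.73 V

In saturation I_D = ½ k_n (V_GS − V_TN)², so V_GS − V_TN = √(2 I_D / k_n) = √(2 × 1.02 / 5.11) = 0.632 V.
V_GS = 1.1 + 0.632 = 1.73 V.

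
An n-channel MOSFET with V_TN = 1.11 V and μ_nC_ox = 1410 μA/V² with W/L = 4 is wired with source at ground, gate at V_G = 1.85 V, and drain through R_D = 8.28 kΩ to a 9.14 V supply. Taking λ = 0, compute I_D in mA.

I_D = 1.06 mA

V_GS = V_G = 1.85 V, so V_ov = 1.85 − 1.11 = 0.74 V.
k_n = μ_nC_ox · (W/L) = 5.64 mA/V².
Assume saturation: I_D = ½ k_n V_ov² = 0.5 × 5.64 × 0.74² = 1.54 mA, giving V_DS = V_DD − I_D R_D = 9.14 − 1.54 × 8.28 = -3.65 V.
But -3.65 V < V_ov = 0.74 V, so the device is actually in triode.
In triode I_D = k_n[V_ov V_DS − ½ V_DS²] and I_D = (V_DD − V_DS)/R_D. Equating: 23.3 V_DS² − 35.56 V_DS + 9.14 = 0, giving V_DS = 0.327 V (the root below V_ov).
I_D = (9.14 − 0.327) / 8.28 = 1.06 mA.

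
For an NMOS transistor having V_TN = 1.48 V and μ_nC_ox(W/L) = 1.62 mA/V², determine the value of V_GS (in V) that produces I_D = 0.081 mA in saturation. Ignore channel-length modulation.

V_GS = 1.80 V

In saturation I_D = ½ k_n (V_GS − V_TN)², so V_GS − V_TN = √(2 I_D / k_n) = √(2 × 0.081 / 1.62) = 0.316 V.
V_GS = 1.48 + 0.316 = 1.8 V.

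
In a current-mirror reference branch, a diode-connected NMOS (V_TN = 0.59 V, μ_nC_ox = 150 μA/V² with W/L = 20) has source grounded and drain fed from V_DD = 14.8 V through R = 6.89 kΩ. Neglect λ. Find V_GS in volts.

V_GS = 1.72 V

With gate tied to drain, V_GS = V_DS ≥ V_GS − V_TN, so the device is in saturation.
k_n = μ_nC_ox · (W/L) = 3 mA/V².
KCL at the drain: ½ k_n (V_GS − V_TN)² = (V_DD − V_GS)/R.
Let x = V_GS − 0.59. Then 10.3 x² + x − 14.21 = 0, giving x = 1.13 V (positive root), so V_GS = 1.72 V.
I_D = (V_DD − V_GS)/R = (14.8 − 1.72) / 6.89 = 1.9 mA.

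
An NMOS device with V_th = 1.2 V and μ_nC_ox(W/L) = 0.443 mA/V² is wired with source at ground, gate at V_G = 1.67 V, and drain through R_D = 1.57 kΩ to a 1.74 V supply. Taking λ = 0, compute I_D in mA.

I_D = 0.0489 mA

V_GS = V_G = 1.67 V, so V_ov = 1.67 − 1.2 = 0.47 V.
Assume saturation: I_D = ½ k_n V_ov² = 0.5 × 0.443 × 0.47² = 0.0489 mA, giving V_DS = V_DD − I_D R_D = 1.74 − 0.0489 × 1.57 = 1.66 V.
V_DS = 1.66 V ≥ V_ov = 0.47 V, confirming saturation.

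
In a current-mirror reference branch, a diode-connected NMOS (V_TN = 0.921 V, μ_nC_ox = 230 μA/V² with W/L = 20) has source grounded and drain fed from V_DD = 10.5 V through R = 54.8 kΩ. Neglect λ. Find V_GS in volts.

With gate tied to drain, V_GS = V_DS ≥ V_GS − V_TN, so the device is in saturation.
k_n = μ_nC_ox · (W/L) = 4.6 mA/V².
KCL at the drain: ½ k_n (V_GS − V_TN)² = (V_DD − V_GS)/R.
Let x = V_GS − 0.921. Then 126 x² + x − 9.579 = 0, giving x = 0.272 V (positive root), so V_GS = 1.19 V.
I_D = (V_DD − V_GS)/R = (10.5 − 1.19) / 54.8 = 0.17 mA.

V_GS = 1.19 V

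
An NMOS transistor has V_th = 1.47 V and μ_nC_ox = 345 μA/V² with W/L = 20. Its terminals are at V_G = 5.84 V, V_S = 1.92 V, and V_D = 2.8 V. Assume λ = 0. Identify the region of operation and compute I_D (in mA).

V_GS = V_G − V_S = 5.84 − 1.92 = 3.92 V; V_DS = V_D − V_S = 2.8 − 1.92 = 0.88 V.
k_n = μ_nC_ox · (W/L) = 6.9 mA/V².
V_ov = V_GS − V_th = 3.92 − 1.47 = 2.45 V.
Since V_DS = 0.88 V < V_ov = 2.45 V, the device is in the triode region.
I_D = k_n [V_ov · V_DS − ½ V_DS²] = 6.9 × [2.45 × 0.88 − 0.5 × 0.88²] = 12.2 mA.

Triode; I_D = 12.2 mA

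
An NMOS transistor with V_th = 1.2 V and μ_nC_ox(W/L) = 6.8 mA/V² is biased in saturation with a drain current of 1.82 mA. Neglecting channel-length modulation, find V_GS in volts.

In saturation I_D = ½ k_n (V_GS − V_th)², so V_GS − V_th = √(2 I_D / k_n) = √(2 × 1.82 / 6.8) = 0.732 V.
V_GS = 1.2 + 0.732 = 1.93 V.

V_GS = 1.93 V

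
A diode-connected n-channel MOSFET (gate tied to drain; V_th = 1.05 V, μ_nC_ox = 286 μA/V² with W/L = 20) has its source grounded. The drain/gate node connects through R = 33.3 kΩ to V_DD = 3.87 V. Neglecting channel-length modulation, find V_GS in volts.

With gate tied to drain, V_GS = V_DS ≥ V_GS − V_th, so the device is in saturation.
k_n = μ_nC_ox · (W/L) = 5.72 mA/V².
KCL at the drain: ½ k_n (V_GS − V_th)² = (V_DD − V_GS)/R.
Let x = V_GS − 1.05. Then 95.2 x² + x − 2.82 = 0, giving x = 0.167 V (positive root), so V_GS = 1.22 V.
I_D = (V_DD − V_GS)/R = (3.87 − 1.22) / 33.3 = 0.0797 mA.

V_GS = 1.22 V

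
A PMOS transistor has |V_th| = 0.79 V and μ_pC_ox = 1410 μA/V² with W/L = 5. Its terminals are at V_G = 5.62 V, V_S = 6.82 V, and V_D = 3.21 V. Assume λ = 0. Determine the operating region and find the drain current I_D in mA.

Saturation; I_D = 0.593 mA

V_SG = V_S − V_G = 6.82 − 5.62 = 1.2 V; V_SD = V_S − V_D = 6.82 − 3.21 = 3.61 V.
k_p = μ_pC_ox · (W/L) = 7.05 mA/V².
V_ov = V_SG − |V_th| = 1.2 − 0.79 = 0.41 V.
Since V_SD = 3.61 V ≥ V_ov = 0.41 V, the device is in saturation.
I_D = ½ k_p V_ov² = 0.5 × 7.05 × 0.41² = 0.593 mA.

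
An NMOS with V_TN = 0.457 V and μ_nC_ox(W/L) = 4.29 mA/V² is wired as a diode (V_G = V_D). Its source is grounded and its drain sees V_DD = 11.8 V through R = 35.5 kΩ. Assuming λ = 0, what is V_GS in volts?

V_GS = 0.836 V

With gate tied to drain, V_GS = V_DS ≥ V_GS − V_TN, so the device is in saturation.
KCL at the drain: ½ k_n (V_GS − V_TN)² = (V_DD − V_GS)/R.
Let x = V_GS − 0.457. Then 76.1 x² + x − 11.34 = 0, giving x = 0.379 V (positive root), so V_GS = 0.836 V.
I_D = (V_DD − V_GS)/R = (11.8 − 0.836) / 35.5 = 0.309 mA.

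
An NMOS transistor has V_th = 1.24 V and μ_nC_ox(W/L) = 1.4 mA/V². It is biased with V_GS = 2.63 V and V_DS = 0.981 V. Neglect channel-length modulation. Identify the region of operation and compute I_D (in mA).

Triode; I_D = 1.24 mA

V_ov = V_GS − V_th = 2.63 − 1.24 = 1.39 V.
Since V_DS = 0.981 V < V_ov = 1.39 V, the device is in the triode region.
I_D = k_n [V_ov · V_DS − ½ V_DS²] = 1.4 × [1.39 × 0.981 − 0.5 × 0.981²] = 1.24 mA.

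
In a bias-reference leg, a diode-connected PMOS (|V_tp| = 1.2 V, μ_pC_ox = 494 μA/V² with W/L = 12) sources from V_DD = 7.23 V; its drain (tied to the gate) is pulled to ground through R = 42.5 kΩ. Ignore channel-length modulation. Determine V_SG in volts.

V_SG = 1.41 V

With gate tied to drain, V_SG = V_SD ≥ V_SG − |V_tp|, so the device is in saturation.
k_p = μ_pC_ox · (W/L) = 5.928 mA/V².
KCL at the drain: ½ k_p (V_SG − |V_tp|)² = (V_DD − V_SG)/R.
Let x = V_SG − 1.2. Then 126 x² + x − 6.03 = 0, giving x = 0.215 V (positive root), so V_SG = 1.41 V.
I_D = (V_DD − V_SG)/R = (7.23 − 1.41) / 42.5 = 0.137 mA.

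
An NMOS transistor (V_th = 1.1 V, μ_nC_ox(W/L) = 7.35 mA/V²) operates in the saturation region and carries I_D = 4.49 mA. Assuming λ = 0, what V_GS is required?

V_GS = 2.21 V

In saturation I_D = ½ k_n (V_GS − V_th)², so V_GS − V_th = √(2 I_D / k_n) = √(2 × 4.49 / 7.35) = 1.11 V.
V_GS = 1.1 + 1.11 = 2.21 V.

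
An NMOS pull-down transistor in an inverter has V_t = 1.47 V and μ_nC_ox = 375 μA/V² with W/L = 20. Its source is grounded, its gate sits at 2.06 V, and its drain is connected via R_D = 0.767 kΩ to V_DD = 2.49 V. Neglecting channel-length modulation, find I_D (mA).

I_D = 1.31 mA

V_GS = V_G = 2.06 V, so V_ov = 2.06 − 1.47 = 0.59 V.
k_n = μ_nC_ox · (W/L) = 7.5 mA/V².
Assume saturation: I_D = ½ k_n V_ov² = 0.5 × 7.5 × 0.59² = 1.31 mA, giving V_DS = V_DD − I_D R_D = 2.49 − 1.31 × 0.767 = 1.49 V.
V_DS = 1.49 V ≥ V_ov = 0.59 V, confirming saturation.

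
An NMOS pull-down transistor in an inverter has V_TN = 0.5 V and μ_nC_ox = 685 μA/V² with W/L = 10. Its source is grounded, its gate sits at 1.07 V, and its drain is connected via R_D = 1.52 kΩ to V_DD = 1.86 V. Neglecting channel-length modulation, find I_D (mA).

V_GS = V_G = 1.07 V, so V_ov = 1.07 − 0.5 = 0.57 V.
k_n = μ_nC_ox · (W/L) = 6.85 mA/V².
Assume saturation: I_D = ½ k_n V_ov² = 0.5 × 6.85 × 0.57² = 1.11 mA, giving V_DS = V_DD − I_D R_D = 1.86 − 1.11 × 1.52 = 0.169 V.
But 0.169 V < V_ov = 0.57 V, so the device is actually in triode.
In triode I_D = k_n[V_ov V_DS − ½ V_DS²] and I_D = (V_DD − V_DS)/R_D. Equating: 5.21 V_DS² − 6.935 V_DS + 1.86 = 0, giving V_DS = 0.372 V (the root below V_ov).
I_D = (1.86 − 0.372) / 1.52 = 0.979 mA.

I_D = 0.979 mA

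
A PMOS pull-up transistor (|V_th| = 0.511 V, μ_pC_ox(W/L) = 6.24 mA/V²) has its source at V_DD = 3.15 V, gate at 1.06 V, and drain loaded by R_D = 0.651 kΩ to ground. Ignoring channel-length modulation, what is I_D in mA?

V_SG = V_DD − V_G = 3.15 − 1.06 = 2.09 V, so V_ov = 2.09 − 0.511 = 1.58 V.
Assume saturation: I_D = ½ k_p V_ov² = 0.5 × 6.24 × 1.58² = 7.78 mA, giving V_SD = V_DD − I_D R_D = 3.15 − 7.78 × 0.651 = -1.91 V.
But -1.91 V < V_ov = 1.58 V, so the device is actually in triode.
In triode I_D = k_p[V_ov V_SD − ½ V_SD²] and I_D = (V_DD − V_SD)/R_D. Equating: 2.03 V_SD² − 7.414 V_SD + 3.15 = 0, giving V_SD = 0.491 V (the root below V_ov).
I_D = (3.15 − 0.491) / 0.651 = 4.08 mA.

I_D = 4.08 mA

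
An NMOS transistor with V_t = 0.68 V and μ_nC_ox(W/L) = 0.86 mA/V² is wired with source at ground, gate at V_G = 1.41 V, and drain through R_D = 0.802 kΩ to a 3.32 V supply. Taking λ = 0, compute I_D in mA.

I_D = 0.229 mA

V_GS = V_G = 1.41 V, so V_ov = 1.41 − 0.68 = 0.73 V.
Assume saturation: I_D = ½ k_n V_ov² = 0.5 × 0.86 × 0.73² = 0.229 mA, giving V_DS = V_DD − I_D R_D = 3.32 − 0.229 × 0.802 = 3.14 V.
V_DS = 3.14 V ≥ V_ov = 0.73 V, confirming saturation.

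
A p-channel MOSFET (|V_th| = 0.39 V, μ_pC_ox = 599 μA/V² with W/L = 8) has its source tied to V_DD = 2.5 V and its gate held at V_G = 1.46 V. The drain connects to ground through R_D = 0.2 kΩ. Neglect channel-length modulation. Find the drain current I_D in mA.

V_SG = V_DD − V_G = 2.5 − 1.46 = 1.04 V, so V_ov = 1.04 − 0.39 = 0.65 V.
k_p = μ_pC_ox · (W/L) = 4.792 mA/V².
Assume saturation: I_D = ½ k_p V_ov² = 0.5 × 4.792 × 0.65² = 1.01 mA, giving V_SD = V_DD − I_D R_D = 2.5 − 1.01 × 0.2 = 2.3 V.
V_SD = 2.3 V ≥ V_ov = 0.65 V, confirming saturation.

I_D = 1.01 mA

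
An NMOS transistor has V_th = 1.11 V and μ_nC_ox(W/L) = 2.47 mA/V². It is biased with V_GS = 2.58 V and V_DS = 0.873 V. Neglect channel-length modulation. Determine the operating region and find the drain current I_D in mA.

V_ov = V_GS − V_th = 2.58 − 1.11 = 1.47 V.
Since V_DS = 0.873 V < V_ov = 1.47 V, the device is in the triode region.
I_D = k_n [V_ov · V_DS − ½ V_DS²] = 2.47 × [1.47 × 0.873 − 0.5 × 0.873²] = 2.23 mA.

Triode; I_D = 2.23 mA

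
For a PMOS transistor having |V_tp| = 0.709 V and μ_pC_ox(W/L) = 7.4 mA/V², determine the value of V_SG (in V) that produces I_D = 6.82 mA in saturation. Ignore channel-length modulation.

In saturation I_D = ½ k_p (V_SG − |V_tp|)², so V_SG − |V_tp| = √(2 I_D / k_p) = √(2 × 6.82 / 7.4) = 1.36 V.
V_SG = 0.709 + 1.36 = 2.07 V.

V_SG = 2.07 V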